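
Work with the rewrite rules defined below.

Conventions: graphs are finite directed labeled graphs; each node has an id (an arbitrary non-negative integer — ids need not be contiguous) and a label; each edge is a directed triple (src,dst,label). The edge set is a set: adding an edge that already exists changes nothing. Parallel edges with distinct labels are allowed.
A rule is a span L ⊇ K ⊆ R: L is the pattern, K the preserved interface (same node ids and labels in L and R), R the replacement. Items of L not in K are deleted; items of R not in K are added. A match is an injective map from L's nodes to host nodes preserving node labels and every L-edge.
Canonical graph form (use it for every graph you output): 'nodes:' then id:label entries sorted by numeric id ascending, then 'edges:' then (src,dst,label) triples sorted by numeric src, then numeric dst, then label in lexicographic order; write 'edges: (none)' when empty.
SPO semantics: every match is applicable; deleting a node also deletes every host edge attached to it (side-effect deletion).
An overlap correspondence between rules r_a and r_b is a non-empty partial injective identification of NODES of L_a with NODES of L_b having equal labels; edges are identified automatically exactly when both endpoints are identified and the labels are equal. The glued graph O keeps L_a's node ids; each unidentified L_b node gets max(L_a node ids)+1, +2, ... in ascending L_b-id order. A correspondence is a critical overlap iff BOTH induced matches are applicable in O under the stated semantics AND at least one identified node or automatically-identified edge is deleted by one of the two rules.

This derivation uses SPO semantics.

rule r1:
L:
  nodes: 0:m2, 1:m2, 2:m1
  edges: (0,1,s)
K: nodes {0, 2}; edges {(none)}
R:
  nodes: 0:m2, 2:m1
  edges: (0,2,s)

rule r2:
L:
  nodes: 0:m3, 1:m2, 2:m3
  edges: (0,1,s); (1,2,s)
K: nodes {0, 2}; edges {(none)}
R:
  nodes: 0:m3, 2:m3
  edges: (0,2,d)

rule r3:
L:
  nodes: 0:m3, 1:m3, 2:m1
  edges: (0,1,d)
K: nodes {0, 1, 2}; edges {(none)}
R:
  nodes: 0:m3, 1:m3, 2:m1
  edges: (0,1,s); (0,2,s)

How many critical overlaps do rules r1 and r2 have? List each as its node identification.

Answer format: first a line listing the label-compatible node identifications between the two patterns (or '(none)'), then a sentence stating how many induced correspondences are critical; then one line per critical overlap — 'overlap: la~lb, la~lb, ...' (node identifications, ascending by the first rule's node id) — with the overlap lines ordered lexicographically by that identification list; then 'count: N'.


label-compatible node identifications between L(r1) and L(r2): 0~1, 1~1
2 of the induced correspondences are critical overlaps of r1 and r2.
overlap: 0~1
overlap: 1~1
count: 2


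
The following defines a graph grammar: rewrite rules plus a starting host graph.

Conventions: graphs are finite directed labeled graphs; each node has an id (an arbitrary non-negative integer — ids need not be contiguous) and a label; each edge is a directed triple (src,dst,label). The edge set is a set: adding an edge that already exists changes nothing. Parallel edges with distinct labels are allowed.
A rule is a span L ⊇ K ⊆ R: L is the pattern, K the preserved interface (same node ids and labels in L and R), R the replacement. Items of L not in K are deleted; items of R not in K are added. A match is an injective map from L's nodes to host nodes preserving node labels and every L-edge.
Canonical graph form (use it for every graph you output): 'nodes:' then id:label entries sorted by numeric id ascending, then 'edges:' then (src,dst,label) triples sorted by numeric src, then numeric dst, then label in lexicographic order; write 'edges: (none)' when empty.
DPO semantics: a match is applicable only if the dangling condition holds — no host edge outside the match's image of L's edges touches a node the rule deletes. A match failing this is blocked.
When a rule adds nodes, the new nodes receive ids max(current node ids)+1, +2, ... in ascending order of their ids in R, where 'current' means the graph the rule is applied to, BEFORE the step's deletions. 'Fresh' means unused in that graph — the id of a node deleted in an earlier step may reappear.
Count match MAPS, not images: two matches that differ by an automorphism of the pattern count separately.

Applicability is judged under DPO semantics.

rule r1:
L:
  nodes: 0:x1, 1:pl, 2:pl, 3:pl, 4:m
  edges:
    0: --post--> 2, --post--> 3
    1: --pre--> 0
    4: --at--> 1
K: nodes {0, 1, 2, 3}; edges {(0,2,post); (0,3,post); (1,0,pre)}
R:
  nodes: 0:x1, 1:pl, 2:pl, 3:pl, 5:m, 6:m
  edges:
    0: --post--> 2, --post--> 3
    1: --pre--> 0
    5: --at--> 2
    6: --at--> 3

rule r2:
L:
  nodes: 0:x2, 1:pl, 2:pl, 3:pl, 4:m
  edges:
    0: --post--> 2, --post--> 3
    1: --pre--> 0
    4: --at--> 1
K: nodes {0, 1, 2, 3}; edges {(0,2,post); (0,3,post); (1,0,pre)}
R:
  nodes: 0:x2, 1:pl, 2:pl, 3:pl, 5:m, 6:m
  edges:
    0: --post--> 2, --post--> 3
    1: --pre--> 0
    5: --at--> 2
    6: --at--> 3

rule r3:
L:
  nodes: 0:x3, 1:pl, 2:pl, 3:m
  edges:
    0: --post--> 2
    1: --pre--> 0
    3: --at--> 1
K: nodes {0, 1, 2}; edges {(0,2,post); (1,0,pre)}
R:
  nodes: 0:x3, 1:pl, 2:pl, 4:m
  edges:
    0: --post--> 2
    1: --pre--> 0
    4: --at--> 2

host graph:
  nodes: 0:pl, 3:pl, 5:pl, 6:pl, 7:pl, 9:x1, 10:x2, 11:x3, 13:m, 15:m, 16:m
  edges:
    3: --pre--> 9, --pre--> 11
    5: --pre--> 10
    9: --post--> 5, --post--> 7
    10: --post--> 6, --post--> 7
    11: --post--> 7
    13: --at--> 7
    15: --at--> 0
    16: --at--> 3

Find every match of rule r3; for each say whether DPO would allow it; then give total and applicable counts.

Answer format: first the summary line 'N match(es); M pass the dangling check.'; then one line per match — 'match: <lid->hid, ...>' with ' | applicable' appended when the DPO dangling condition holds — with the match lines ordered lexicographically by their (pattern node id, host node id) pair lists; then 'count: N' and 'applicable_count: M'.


1 match(es); 1 pass the dangling check.
match: 0->11, 1->3, 2->7, 3->16 | applicable
count: 1
applicable_count: 1


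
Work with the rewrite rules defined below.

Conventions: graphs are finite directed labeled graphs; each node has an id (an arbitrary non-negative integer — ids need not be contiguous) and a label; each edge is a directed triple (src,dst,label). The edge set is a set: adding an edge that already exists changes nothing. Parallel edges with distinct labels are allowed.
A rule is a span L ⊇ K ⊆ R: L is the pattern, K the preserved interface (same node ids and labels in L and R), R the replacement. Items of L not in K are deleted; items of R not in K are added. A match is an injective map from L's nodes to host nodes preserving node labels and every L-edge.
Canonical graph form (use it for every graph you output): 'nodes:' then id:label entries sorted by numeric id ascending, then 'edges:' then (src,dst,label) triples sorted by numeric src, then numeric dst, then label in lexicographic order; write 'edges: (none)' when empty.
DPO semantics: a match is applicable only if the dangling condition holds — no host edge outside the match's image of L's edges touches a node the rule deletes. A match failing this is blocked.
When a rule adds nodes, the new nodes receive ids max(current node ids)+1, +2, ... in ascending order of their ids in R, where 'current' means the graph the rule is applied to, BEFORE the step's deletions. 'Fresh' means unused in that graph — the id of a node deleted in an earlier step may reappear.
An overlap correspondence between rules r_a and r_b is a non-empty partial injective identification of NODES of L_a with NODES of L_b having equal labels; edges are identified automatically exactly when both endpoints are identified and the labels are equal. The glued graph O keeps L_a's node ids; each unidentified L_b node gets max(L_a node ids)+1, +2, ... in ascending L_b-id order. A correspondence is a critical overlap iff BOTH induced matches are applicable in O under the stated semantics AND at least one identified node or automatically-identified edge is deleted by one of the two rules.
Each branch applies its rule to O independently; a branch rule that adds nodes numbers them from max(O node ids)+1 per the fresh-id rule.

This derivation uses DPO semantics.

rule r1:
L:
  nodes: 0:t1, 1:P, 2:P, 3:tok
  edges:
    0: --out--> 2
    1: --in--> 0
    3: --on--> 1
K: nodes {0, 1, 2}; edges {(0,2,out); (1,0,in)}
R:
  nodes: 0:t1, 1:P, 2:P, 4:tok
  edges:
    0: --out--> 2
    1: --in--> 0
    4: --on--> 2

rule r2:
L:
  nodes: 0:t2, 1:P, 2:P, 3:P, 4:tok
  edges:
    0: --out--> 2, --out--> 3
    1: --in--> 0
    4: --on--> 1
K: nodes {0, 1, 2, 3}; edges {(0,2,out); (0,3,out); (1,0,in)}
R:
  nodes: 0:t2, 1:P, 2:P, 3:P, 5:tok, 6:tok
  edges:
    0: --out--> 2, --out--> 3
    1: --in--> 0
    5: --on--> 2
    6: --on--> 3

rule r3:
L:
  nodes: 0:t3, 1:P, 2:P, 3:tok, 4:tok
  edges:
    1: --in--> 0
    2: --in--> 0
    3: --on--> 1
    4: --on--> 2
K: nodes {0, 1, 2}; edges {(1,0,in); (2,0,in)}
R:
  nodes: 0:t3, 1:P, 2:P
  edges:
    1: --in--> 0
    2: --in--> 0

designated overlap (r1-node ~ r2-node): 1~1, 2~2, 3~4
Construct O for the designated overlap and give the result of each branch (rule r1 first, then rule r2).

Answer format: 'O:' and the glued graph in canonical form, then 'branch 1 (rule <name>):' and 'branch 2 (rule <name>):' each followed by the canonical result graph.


O:
nodes: 0:t1, 1:P, 2:P, 3:tok, 4:t2, 5:P
edges: (0,2,out); (1,0,in); (1,4,in); (3,1,on); (4,2,out); (4,5,out)
branch 1 (rule r1):
nodes: 0:t1, 1:P, 2:P, 4:t2, 5:P, 6:tok
edges: (0,2,out); (1,0,in); (1,4,in); (4,2,out); (4,5,out); (6,2,on)
branch 2 (rule r2):
nodes: 0:t1, 1:P, 2:P, 4:t2, 5:P, 6:tok, 7:tok
edges: (0,2,out); (1,0,in); (1,4,in); (4,2,out); (4,5,out); (6,2,on); (7,5,on)


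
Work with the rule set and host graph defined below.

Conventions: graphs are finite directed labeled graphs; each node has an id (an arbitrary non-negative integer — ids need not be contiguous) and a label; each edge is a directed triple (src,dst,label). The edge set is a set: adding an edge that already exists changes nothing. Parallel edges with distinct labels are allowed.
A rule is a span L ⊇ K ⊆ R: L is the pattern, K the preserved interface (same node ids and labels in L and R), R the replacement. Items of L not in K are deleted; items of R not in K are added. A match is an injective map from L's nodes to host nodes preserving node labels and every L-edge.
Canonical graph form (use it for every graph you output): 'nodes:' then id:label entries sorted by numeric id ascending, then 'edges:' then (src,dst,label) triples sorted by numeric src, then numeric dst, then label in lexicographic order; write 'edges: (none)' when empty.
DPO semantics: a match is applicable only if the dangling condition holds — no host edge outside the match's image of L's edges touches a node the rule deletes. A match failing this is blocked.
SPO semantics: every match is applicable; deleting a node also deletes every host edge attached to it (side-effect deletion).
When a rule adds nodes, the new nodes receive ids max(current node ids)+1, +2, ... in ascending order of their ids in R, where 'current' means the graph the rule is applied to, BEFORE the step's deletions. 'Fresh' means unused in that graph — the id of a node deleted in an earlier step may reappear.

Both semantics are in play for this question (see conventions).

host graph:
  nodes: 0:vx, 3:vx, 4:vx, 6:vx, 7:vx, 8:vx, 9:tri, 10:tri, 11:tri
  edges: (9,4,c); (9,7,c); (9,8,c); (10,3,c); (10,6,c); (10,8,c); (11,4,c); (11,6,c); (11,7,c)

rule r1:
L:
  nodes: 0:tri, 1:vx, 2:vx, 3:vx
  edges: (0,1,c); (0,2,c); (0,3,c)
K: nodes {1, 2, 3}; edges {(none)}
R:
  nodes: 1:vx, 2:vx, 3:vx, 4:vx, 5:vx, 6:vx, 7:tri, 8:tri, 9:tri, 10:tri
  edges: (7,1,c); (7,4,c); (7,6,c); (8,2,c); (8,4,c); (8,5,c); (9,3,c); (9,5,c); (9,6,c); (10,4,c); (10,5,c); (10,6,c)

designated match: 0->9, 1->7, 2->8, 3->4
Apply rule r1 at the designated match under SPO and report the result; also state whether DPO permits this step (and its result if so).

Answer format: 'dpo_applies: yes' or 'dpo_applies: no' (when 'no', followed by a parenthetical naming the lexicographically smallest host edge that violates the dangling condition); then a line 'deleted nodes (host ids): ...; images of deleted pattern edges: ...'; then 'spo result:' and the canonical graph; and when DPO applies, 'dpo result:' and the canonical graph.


dpo_applies: yes
deleted nodes (host ids): 9; images of deleted pattern edges: (9,4,c); (9,7,c); (9,8,c)
spo result:
nodes: 0:vx, 3:vx, 4:vx, 6:vx, 7:vx, 8:vx, 10:tri, 11:tri, 12:vx, 13:vx, 14:vx, 15:tri, 16:tri, 17:tri, 18:tri
edges: (10,3,c); (10,6,c); (10,8,c); (11,4,c); (11,6,c); (11,7,c); (15,7,c); (15,12,c); (15,14,c); (16,8,c); (16,12,c); (16,13,c); (17,4,c); (17,13,c); (17,14,c); (18,12,c); (18,13,c); (18,14,c)
dpo result:
nodes: 0:vx, 3:vx, 4:vx, 6:vx, 7:vx, 8:vx, 10:tri, 11:tri, 12:vx, 13:vx, 14:vx, 15:tri, 16:tri, 17:tri, 18:tri
edges: (10,3,c); (10,6,c); (10,8,c); (11,4,c); (11,6,c); (11,7,c); (15,7,c); (15,12,c); (15,14,c); (16,8,c); (16,12,c); (16,13,c); (17,4,c); (17,13,c); (17,14,c); (18,12,c); (18,13,c); (18,14,c)


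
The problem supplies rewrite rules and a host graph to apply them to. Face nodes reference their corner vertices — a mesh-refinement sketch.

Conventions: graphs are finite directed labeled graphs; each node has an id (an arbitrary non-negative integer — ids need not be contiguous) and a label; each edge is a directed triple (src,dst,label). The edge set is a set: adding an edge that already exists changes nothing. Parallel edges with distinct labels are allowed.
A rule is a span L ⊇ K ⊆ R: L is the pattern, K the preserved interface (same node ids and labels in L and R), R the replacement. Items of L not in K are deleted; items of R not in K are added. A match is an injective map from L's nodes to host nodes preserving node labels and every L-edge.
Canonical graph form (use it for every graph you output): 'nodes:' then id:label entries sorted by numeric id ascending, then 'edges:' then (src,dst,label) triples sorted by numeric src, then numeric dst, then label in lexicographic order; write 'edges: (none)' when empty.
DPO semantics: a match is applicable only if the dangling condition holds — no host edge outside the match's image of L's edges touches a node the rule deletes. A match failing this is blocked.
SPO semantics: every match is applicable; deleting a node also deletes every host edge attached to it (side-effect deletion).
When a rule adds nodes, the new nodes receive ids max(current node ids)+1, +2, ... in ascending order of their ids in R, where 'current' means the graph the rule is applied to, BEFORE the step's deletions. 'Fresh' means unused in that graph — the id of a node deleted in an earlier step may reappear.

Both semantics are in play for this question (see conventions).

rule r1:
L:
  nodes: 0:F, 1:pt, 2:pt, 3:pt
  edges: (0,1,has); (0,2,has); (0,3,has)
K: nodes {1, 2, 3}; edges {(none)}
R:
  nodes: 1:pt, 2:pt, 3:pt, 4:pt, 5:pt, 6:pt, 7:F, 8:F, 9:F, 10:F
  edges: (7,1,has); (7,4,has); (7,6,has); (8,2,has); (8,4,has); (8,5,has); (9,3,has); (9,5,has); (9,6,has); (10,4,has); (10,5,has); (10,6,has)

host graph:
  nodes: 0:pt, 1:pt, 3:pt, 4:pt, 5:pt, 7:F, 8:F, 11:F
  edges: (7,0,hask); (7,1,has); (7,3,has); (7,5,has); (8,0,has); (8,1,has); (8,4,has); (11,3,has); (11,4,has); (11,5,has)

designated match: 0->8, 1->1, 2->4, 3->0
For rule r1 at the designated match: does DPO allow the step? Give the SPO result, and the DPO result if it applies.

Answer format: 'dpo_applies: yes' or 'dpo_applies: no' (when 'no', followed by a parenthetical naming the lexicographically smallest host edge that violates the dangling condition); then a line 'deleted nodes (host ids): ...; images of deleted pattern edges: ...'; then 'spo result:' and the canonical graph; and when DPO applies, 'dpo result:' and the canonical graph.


dpo_applies: yes
deleted nodes (host ids): 8; images of deleted pattern edges: (8,0,has); (8,1,has); (8,4,has)
spo result:
nodes: 0:pt, 1:pt, 3:pt, 4:pt, 5:pt, 7:F, 11:F, 12:pt, 13:pt, 14:pt, 15:F, 16:F, 17:F, 18:F
edges: (7,0,hask); (7,1,has); (7,3,has); (7,5,has); (11,3,has); (11,4,has); (11,5,has); (15,1,has); (15,12,has); (15,14,has); (16,4,has); (16,12,has); (16,13,has); (17,0,has); (17,13,has); (17,14,has); (18,12,has); (18,13,has); (18,14,has)
dpo result:
nodes: 0:pt, 1:pt, 3:pt, 4:pt, 5:pt, 7:F, 11:F, 12:pt, 13:pt, 14:pt, 15:F, 16:F, 17:F, 18:F
edges: (7,0,hask); (7,1,has); (7,3,has); (7,5,has); (11,3,has); (11,4,has); (11,5,has); (15,1,has); (15,12,has); (15,14,has); (16,4,has); (16,12,has); (16,13,has); (17,0,has); (17,13,has); (17,14,has); (18,12,has); (18,13,has); (18,14,has)


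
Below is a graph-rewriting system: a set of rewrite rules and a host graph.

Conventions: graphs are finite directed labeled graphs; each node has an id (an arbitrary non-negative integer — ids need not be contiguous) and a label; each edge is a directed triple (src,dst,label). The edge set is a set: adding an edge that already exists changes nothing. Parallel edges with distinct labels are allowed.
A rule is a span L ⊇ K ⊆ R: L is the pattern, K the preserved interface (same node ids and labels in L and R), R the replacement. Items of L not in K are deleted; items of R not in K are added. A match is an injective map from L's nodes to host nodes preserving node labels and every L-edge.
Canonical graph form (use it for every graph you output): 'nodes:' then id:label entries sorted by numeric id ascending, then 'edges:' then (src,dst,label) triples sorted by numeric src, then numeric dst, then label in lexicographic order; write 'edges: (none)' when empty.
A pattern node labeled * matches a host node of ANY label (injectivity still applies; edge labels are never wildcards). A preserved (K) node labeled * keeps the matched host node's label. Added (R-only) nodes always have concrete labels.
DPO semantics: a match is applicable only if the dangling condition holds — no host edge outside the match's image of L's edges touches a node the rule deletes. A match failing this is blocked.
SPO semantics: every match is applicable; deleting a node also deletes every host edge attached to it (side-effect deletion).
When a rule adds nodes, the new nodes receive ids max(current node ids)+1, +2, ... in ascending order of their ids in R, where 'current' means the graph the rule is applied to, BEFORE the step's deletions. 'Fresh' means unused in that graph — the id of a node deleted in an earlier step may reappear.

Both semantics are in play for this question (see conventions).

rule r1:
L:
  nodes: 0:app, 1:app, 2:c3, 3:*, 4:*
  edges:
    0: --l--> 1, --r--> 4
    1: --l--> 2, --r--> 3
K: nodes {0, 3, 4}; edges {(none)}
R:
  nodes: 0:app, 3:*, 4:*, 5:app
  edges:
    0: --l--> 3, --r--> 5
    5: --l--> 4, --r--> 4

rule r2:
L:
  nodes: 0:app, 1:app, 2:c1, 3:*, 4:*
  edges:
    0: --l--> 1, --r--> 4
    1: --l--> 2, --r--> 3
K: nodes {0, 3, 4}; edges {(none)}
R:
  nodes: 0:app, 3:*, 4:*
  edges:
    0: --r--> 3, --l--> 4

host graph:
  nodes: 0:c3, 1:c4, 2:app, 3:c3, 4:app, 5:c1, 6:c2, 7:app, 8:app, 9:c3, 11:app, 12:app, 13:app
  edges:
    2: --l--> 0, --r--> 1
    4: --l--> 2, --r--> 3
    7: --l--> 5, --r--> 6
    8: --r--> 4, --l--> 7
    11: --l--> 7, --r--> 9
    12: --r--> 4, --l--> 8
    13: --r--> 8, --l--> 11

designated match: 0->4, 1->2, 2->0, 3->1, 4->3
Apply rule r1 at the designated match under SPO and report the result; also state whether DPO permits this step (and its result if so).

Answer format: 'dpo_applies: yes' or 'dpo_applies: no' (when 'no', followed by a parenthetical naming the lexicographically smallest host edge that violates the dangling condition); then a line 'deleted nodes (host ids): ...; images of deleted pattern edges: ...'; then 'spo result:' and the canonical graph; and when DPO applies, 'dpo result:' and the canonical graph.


dpo_applies: yes
deleted nodes (host ids): 0, 2; images of deleted pattern edges: (2,0,l); (2,1,r); (4,2,l); (4,3,r)
spo result:
nodes: 1:c4, 3:c3, 4:app, 5:c1, 6:c2, 7:app, 8:app, 9:c3, 11:app, 12:app, 13:app, 14:app
edges: (4,1,l); (4,14,r); (7,5,l); (7,6,r); (8,4,r); (8,7,l); (11,7,l); (11,9,r); (12,4,r); (12,8,l); (13,8,r); (13,11,l); (14,3,l); (14,3,r)
dpo result:
nodes: 1:c4, 3:c3, 4:app, 5:c1, 6:c2, 7:app, 8:app, 9:c3, 11:app, 12:app, 13:app, 14:app
edges: (4,1,l); (4,14,r); (7,5,l); (7,6,r); (8,4,r); (8,7,l); (11,7,l); (11,9,r); (12,4,r); (12,8,l); (13,8,r); (13,11,l); (14,3,l); (14,3,r)


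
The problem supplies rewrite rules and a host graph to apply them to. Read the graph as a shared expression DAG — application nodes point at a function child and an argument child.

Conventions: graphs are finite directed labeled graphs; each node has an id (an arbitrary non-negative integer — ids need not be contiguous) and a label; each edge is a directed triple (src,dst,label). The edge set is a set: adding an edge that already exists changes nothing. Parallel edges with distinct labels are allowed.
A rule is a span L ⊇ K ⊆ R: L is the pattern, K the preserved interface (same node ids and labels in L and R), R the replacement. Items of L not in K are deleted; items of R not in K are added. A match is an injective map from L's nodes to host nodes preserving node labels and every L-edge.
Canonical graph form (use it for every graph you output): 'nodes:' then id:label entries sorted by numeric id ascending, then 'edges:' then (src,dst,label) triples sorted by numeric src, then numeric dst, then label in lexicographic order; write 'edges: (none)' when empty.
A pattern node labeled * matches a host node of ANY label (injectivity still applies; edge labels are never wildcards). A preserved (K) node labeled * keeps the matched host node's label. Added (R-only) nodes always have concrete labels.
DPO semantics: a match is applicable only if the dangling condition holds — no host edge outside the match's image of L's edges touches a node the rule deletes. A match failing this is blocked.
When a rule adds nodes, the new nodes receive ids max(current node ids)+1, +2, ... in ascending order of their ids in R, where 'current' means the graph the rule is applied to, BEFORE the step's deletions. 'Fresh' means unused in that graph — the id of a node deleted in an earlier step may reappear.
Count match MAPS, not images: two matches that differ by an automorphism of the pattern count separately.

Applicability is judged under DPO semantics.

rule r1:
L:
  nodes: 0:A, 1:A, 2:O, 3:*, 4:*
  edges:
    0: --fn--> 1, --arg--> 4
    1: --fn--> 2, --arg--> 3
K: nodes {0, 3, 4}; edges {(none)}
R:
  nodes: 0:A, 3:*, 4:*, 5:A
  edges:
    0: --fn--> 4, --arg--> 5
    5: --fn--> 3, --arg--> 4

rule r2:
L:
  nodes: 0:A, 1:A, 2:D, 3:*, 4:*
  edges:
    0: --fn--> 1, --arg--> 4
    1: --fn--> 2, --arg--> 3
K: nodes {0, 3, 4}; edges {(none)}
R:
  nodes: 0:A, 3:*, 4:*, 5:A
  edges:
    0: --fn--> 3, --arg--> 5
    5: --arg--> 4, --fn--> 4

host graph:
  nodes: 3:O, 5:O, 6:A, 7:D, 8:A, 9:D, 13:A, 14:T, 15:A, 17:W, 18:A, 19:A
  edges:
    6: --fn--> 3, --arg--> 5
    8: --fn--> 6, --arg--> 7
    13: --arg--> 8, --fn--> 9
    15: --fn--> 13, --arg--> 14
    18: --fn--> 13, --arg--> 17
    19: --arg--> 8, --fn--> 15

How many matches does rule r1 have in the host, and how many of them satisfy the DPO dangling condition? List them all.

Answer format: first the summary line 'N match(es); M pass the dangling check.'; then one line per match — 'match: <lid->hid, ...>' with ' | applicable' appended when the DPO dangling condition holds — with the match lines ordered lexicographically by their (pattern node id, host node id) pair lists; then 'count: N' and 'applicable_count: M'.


1 match(es); 1 pass the dangling check.
match: 0->8, 1->6, 2->3, 3->5, 4->7 | applicable
count: 1
applicable_count: 1


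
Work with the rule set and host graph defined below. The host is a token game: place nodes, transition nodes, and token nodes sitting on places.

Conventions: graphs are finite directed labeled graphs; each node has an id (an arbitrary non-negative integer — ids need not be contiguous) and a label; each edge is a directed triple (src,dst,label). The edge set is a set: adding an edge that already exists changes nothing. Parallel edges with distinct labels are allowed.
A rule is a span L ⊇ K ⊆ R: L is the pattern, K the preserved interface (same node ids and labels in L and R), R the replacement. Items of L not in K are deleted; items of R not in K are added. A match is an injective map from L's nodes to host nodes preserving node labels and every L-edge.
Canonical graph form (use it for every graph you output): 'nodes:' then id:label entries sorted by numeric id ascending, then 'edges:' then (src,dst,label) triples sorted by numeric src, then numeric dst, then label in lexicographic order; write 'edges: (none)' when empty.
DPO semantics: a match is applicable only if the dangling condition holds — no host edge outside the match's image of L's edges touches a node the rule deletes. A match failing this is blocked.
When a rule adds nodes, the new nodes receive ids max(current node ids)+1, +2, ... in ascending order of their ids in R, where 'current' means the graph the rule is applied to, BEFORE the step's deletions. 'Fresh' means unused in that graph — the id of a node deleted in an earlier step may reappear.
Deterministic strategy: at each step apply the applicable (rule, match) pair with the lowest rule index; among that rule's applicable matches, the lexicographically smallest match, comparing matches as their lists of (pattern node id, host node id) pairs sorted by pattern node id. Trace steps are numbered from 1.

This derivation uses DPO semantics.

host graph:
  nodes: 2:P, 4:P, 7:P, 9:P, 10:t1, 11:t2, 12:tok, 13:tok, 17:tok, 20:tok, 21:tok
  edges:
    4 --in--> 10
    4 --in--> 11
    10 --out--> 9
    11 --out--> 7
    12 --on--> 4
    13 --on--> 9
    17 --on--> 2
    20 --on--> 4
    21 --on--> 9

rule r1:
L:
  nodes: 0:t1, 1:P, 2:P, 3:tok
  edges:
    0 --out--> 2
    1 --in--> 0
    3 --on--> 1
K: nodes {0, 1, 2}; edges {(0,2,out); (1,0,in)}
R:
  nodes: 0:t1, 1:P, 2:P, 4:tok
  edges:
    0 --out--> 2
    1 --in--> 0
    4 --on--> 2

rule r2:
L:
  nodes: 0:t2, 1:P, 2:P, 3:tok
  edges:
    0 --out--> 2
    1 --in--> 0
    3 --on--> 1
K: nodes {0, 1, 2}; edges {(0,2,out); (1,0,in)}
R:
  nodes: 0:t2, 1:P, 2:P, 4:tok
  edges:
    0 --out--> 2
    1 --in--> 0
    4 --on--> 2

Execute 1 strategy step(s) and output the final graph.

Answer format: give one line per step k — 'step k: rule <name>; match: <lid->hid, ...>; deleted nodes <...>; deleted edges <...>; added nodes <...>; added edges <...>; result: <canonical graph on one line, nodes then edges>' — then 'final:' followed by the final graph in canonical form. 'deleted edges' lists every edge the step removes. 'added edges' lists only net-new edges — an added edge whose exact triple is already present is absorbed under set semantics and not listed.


step 1: rule r1; match: 0->10, 1->4, 2->9, 3->12; deleted nodes 12; deleted edges (12,4,on); added nodes 22; added edges (22,9,on); result: nodes: 2:P, 4:P, 7:P, 9:P, 10:t1, 11:t2, 13:tok, 17:tok, 20:tok, 21:tok, 22:tok edges: (4,10,in); (4,11,in); (10,9,out); (11,7,out); (13,9,on); (17,2,on); (20,4,on); (21,9,on); (22,9,on)
final:
nodes: 2:P, 4:P, 7:P, 9:P, 10:t1, 11:t2, 13:tok, 17:tok, 20:tok, 21:tok, 22:tok
edges: (4,10,in); (4,11,in); (10,9,out); (11,7,out); (13,9,on); (17,2,on); (20,4,on); (21,9,on); (22,9,on)


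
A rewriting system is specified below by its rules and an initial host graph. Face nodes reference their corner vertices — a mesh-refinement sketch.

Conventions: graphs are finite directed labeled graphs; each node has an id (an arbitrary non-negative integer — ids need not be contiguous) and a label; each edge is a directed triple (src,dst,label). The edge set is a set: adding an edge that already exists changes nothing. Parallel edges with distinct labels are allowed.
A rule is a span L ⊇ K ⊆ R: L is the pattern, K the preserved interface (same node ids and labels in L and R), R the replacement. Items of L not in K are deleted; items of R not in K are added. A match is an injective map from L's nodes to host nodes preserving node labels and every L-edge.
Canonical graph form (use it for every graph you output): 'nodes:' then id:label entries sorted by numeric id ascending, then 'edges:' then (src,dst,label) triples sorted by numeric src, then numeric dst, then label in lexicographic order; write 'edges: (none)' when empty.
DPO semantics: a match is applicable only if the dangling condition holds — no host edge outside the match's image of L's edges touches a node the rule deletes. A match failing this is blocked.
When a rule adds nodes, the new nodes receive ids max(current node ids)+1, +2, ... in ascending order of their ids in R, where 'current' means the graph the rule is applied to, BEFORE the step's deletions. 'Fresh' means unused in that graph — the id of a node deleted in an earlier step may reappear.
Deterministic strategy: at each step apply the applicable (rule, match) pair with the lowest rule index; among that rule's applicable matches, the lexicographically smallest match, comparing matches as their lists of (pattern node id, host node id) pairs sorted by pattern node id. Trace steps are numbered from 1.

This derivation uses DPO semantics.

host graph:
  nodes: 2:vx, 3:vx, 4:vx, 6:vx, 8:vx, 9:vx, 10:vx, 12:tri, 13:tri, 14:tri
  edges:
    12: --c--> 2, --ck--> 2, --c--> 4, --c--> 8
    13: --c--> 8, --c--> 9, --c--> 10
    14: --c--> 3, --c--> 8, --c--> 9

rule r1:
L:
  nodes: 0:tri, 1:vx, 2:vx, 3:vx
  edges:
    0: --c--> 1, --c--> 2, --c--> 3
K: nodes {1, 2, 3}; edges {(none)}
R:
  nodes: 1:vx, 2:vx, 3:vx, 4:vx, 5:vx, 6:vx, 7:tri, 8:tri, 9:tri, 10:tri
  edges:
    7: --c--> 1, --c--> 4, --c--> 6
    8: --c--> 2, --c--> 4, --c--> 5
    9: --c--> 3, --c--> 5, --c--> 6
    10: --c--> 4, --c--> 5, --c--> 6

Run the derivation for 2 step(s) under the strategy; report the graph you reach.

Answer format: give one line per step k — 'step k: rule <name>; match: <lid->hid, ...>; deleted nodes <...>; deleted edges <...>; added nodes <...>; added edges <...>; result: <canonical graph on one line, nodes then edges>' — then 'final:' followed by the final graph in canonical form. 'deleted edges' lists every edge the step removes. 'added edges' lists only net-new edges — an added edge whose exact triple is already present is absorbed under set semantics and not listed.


step 1: rule r1; match: 0->13, 1->8, 2->9, 3->10; deleted nodes 13; deleted edges (13,8,c); (13,9,c); (13,10,c); added nodes 15, 16, 17, 18, 19, 20, 21; added edges (18,8,c); (18,15,c); (18,17,c); (19,9,c); (19,15,c); (19,16,c); (20,10,c); (20,16,c); (20,17,c); (21,15,c); (21,16,c); (21,17,c); result: nodes: 2:vx, 3:vx, 4:vx, 6:vx, 8:vx, 9:vx, 10:vx, 12:tri, 14:tri, 15:vx, 16:vx, 17:vx, 18:tri, 19:tri, 20:tri, 21:tri edges: (12,2,c); (12,2,ck); (12,4,c); (12,8,c); (14,3,c); (14,8,c); (14,9,c); (18,8,c); (18,15,c); (18,17,c); (19,9,c); (19,15,c); (19,16,c); (20,10,c); (20,16,c); (20,17,c); (21,15,c); (21,16,c); (21,17,c)
step 2: rule r1; match: 0->14, 1->3, 2->8, 3->9; deleted nodes 14; deleted edges (14,3,c); (14,8,c); (14,9,c); added nodes 22, 23, 24, 25, 26, 27, 28; added edges (25,3,c); (25,22,c); (25,24,c); (26,8,c); (26,22,c); (26,23,c); (27,9,c); (27,23,c); (27,24,c); (28,22,c); (28,23,c); (28,24,c); result: nodes: 2:vx, 3:vx, 4:vx, 6:vx, 8:vx, 9:vx, 10:vx, 12:tri, 15:vx, 16:vx, 17:vx, 18:tri, 19:tri, 20:tri, 21:tri, 22:vx, 23:vx, 24:vx, 25:tri, 26:tri, 27:tri, 28:tri edges: (12,2,c); (12,2,ck); (12,4,c); (12,8,c); (18,8,c); (18,15,c); (18,17,c); (19,9,c); (19,15,c); (19,16,c); (20,10,c); (20,16,c); (20,17,c); (21,15,c); (21,16,c); (21,17,c); (25,3,c); (25,22,c); (25,24,c); (26,8,c); (26,22,c); (26,23,c); (27,9,c); (27,23,c); (27,24,c); (28,22,c); (28,23,c); (28,24,c)
final:
nodes: 2:vx, 3:vx, 4:vx, 6:vx, 8:vx, 9:vx, 10:vx, 12:tri, 15:vx, 16:vx, 17:vx, 18:tri, 19:tri, 20:tri, 21:tri, 22:vx, 23:vx, 24:vx, 25:tri, 26:tri, 27:tri, 28:tri
edges: (12,2,c); (12,2,ck); (12,4,c); (12,8,c); (18,8,c); (18,15,c); (18,17,c); (19,9,c); (19,15,c); (19,16,c); (20,10,c); (20,16,c); (20,17,c); (21,15,c); (21,16,c); (21,17,c); (25,3,c); (25,22,c); (25,24,c); (26,8,c); (26,22,c); (26,23,c); (27,9,c); (27,23,c); (27,24,c); (28,22,c); (28,23,c); (28,24,c)


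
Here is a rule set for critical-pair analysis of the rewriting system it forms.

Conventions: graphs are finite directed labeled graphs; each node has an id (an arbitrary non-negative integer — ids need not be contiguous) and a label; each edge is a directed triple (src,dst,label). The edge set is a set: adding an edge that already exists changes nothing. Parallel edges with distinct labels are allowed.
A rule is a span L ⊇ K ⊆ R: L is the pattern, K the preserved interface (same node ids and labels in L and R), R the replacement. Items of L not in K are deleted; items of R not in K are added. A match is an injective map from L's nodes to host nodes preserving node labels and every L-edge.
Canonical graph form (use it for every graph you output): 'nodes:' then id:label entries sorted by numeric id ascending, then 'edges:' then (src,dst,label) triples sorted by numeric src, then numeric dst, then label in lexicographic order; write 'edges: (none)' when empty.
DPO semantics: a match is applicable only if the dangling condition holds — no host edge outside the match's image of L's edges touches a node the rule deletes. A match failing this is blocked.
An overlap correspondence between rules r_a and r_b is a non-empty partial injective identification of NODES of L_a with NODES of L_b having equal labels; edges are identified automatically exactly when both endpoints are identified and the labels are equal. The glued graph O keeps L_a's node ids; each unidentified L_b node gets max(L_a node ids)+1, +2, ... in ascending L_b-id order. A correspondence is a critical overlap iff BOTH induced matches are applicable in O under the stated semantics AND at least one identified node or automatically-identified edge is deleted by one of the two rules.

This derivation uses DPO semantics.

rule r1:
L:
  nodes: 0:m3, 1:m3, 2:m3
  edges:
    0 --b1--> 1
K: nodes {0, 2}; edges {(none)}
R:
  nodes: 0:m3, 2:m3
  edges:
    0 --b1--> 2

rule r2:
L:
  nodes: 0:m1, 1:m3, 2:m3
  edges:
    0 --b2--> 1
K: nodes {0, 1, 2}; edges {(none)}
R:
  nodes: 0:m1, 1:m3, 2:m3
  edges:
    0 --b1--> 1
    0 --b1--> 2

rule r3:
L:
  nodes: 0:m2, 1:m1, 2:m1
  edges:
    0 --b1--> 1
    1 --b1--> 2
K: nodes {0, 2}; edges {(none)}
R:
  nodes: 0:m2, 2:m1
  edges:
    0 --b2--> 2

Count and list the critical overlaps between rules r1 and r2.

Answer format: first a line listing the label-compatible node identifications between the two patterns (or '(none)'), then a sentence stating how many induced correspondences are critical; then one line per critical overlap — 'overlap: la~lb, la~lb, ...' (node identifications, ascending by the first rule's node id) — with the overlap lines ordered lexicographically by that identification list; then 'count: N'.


label-compatible node identifications between L(r1) and L(r2): 0~1, 0~2, 1~1, 1~2, 2~1, 2~2
3 of the induced correspondences are critical overlaps of r1 and r2.
overlap: 0~1, 1~2
overlap: 1~2
overlap: 1~2, 2~1
count: 3


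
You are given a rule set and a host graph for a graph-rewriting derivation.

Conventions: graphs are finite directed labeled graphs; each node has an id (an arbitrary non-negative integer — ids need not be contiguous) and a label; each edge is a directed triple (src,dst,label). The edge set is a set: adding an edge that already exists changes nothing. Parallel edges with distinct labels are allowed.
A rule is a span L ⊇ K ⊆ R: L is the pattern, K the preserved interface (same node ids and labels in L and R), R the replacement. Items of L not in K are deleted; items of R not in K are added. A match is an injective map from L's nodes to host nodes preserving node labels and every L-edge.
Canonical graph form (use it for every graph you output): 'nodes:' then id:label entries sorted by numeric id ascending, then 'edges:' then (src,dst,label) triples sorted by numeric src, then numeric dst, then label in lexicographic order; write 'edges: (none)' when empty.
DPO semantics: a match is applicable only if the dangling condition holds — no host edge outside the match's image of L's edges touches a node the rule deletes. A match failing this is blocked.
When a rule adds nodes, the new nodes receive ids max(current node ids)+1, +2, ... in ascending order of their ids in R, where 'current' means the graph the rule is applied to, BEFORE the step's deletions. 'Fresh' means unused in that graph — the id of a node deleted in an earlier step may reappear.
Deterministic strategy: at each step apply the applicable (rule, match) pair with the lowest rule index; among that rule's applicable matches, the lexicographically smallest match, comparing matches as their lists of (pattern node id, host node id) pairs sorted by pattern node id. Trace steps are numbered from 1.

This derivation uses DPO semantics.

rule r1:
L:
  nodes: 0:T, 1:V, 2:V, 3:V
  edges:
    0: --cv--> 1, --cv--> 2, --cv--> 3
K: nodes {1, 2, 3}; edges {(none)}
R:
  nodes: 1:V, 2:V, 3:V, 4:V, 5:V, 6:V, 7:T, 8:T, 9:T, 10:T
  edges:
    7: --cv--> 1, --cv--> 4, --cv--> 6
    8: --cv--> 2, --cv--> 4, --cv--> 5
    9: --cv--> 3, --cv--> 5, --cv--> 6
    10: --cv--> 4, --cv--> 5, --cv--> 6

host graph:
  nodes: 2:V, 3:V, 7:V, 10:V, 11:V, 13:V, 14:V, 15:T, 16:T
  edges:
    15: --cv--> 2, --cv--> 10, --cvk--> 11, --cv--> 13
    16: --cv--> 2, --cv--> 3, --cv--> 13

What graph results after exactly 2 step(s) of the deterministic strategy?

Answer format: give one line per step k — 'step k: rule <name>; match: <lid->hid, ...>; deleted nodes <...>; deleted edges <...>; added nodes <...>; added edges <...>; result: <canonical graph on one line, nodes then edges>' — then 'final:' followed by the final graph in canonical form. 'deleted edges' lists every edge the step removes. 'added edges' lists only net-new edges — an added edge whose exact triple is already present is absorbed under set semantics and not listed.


step 1: rule r1; match: 0->16, 1->2, 2->3, 3->13; deleted nodes 16; deleted edges (16,2,cv); (16,3,cv); (16,13,cv); added nodes 17, 18, 19, 20, 21, 22, 23; added edges (20,2,cv); (20,17,cv); (20,19,cv); (21,3,cv); (21,17,cv); (21,18,cv); (22,13,cv); (22,18,cv); (22,19,cv); (23,17,cv); (23,18,cv); (23,19,cv); result: nodes: 2:V, 3:V, 7:V, 10:V, 11:V, 13:V, 14:V, 15:T, 17:V, 18:V, 19:V, 20:T, 21:T, 22:T, 23:T edges: (15,2,cv); (15,10,cv); (15,11,cvk); (15,13,cv); (20,2,cv); (20,17,cv); (20,19,cv); (21,3,cv); (21,17,cv); (21,18,cv); (22,13,cv); (22,18,cv); (22,19,cv); (23,17,cv); (23,18,cv); (23,19,cv)
step 2: rule r1; match: 0->20, 1->2, 2->17, 3->19; deleted nodes 20; deleted edges (20,2,cv); (20,17,cv); (20,19,cv); added nodes 24, 25, 26, 27, 28, 29, 30; added edges (27,2,cv); (27,24,cv); (27,26,cv); (28,17,cv); (28,24,cv); (28,25,cv); (29,19,cv); (29,25,cv); (29,26,cv); (30,24,cv); (30,25,cv); (30,26,cv); result: nodes: 2:V, 3:V, 7:V, 10:V, 11:V, 13:V, 14:V, 15:T, 17:V, 18:V, 19:V, 21:T, 22:T, 23:T, 24:V, 25:V, 26:V, 27:T, 28:T, 29:T, 30:T edges: (15,2,cv); (15,10,cv); (15,11,cvk); (15,13,cv); (21,3,cv); (21,17,cv); (21,18,cv); (22,13,cv); (22,18,cv); (22,19,cv); (23,17,cv); (23,18,cv); (23,19,cv); (27,2,cv); (27,24,cv); (27,26,cv); (28,17,cv); (28,24,cv); (28,25,cv); (29,19,cv); (29,25,cv); (29,26,cv); (30,24,cv); (30,25,cv); (30,26,cv)
final:
nodes: 2:V, 3:V, 7:V, 10:V, 11:V, 13:V, 14:V, 15:T, 17:V, 18:V, 19:V, 21:T, 22:T, 23:T, 24:V, 25:V, 26:V, 27:T, 28:T, 29:T, 30:T
edges: (15,2,cv); (15,10,cv); (15,11,cvk); (15,13,cv); (21,3,cv); (21,17,cv); (21,18,cv); (22,13,cv); (22,18,cv); (22,19,cv); (23,17,cv); (23,18,cv); (23,19,cv); (27,2,cv); (27,24,cv); (27,26,cv); (28,17,cv); (28,24,cv); (28,25,cv); (29,19,cv); (29,25,cv); (29,26,cv); (30,24,cv); (30,25,cv); (30,26,cv)


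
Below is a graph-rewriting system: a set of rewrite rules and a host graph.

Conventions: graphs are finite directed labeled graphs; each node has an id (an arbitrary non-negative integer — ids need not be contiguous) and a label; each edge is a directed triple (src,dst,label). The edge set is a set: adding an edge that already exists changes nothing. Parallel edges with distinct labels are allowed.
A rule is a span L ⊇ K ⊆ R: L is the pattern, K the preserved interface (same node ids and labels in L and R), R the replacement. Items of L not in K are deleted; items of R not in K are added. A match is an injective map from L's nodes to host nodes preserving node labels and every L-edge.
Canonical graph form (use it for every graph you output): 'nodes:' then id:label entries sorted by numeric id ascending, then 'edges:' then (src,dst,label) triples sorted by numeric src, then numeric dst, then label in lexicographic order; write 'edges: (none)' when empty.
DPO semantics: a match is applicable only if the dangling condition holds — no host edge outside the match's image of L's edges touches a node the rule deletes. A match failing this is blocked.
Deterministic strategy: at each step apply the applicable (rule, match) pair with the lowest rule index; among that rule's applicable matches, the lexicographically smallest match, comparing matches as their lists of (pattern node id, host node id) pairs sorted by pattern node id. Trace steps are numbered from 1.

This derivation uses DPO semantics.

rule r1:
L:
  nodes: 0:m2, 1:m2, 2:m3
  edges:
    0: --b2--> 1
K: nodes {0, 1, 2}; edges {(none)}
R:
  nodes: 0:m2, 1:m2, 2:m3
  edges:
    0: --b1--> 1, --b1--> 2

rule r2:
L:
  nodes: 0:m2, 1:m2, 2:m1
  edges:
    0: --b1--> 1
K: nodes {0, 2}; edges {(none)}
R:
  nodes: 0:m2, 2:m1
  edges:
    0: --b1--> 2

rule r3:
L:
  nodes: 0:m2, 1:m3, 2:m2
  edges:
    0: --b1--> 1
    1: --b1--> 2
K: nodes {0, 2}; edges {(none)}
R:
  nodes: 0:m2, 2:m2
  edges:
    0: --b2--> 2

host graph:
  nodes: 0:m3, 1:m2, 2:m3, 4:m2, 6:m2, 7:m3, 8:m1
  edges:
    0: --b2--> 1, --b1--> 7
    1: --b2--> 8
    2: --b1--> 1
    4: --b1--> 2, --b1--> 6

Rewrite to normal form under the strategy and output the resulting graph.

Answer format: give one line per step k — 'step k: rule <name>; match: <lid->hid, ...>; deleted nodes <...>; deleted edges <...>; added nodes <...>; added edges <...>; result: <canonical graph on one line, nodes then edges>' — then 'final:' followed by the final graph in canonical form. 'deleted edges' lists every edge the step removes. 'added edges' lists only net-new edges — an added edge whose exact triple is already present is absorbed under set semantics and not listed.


step 1: rule r2; match: 0->4, 1->6, 2->8; deleted nodes 6; deleted edges (4,6,b1); added nodes (none); added edges (4,8,b1); result: nodes: 0:m3, 1:m2, 2:m3, 4:m2, 7:m3, 8:m1 edges: (0,1,b2); (0,7,b1); (1,8,b2); (2,1,b1); (4,2,b1); (4,8,b1)
step 2: rule r3; match: 0->4, 1->2, 2->1; deleted nodes 2; deleted edges (2,1,b1); (4,2,b1); added nodes (none); added edges (4,1,b2); result: nodes: 0:m3, 1:m2, 4:m2, 7:m3, 8:m1 edges: (0,1,b2); (0,7,b1); (1,8,b2); (4,1,b2); (4,8,b1)
step 3: rule r1; match: 0->4, 1->1, 2->0; deleted nodes (none); deleted edges (4,1,b2); added nodes (none); added edges (4,0,b1); (4,1,b1); result: nodes: 0:m3, 1:m2, 4:m2, 7:m3, 8:m1 edges: (0,1,b2); (0,7,b1); (1,8,b2); (4,0,b1); (4,1,b1); (4,8,b1)
final:
nodes: 0:m3, 1:m2, 4:m2, 7:m3, 8:m1
edges: (0,1,b2); (0,7,b1); (1,8,b2); (4,0,b1); (4,1,b1); (4,8,b1)
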